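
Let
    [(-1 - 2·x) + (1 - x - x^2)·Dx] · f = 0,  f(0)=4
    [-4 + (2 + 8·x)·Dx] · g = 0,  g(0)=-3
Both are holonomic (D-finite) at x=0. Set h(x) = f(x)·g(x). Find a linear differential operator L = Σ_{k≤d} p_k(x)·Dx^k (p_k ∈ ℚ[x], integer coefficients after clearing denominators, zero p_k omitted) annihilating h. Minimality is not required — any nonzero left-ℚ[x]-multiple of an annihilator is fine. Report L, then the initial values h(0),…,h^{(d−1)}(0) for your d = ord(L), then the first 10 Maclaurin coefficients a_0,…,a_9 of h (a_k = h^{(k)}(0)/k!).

f: a_k = 4, 4, 8, 12, 20, 32, 52, 84, 136, 220, …
g: a_k = -3, -6, 6, -12, 30, -84, 252, -792, 2574, -8580, …
Sym-product of L_f,L_g gives L₀ (≤ ord 1).
L = (3 + 4·x + 6·x^2) + (-1 - 3·x + 5·x^2 + 4·x^3)·Dx  (order 1).
h: a_k = -12, -36, -24, -108, -12, -456, 540, -3084, 7752, -29652, …
ICs: h(0) = -12.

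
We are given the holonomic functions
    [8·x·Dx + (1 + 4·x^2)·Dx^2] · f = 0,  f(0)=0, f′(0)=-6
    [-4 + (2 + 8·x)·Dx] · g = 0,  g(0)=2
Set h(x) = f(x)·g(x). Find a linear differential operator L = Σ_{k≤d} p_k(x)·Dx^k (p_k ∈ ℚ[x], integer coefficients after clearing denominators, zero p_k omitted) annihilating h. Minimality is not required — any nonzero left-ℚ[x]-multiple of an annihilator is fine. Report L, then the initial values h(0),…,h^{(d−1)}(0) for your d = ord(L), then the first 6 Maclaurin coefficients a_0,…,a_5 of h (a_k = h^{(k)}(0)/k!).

L = (12 - 16·x - 16·x^2) + (-4 - 8·x + 48·x^2 + 64·x^3)·Dx + (1 + 8·x + 20·x^2 + 32·x^3 + 64·x^4)·Dx^2  (order 2).
h: a_k = 0, -12, -24, 40, -16, 248/5, …
ICs: h(0) = 0, h′(0) = -12.

f: a_k = 0, -6, 0, 8, 0, -96/5, …
g: a_k = 2, 4, -4, 8, -20, 56, …
L₀ := L_f ⊗_s L_g (sym. prod.), ord ≤ 2.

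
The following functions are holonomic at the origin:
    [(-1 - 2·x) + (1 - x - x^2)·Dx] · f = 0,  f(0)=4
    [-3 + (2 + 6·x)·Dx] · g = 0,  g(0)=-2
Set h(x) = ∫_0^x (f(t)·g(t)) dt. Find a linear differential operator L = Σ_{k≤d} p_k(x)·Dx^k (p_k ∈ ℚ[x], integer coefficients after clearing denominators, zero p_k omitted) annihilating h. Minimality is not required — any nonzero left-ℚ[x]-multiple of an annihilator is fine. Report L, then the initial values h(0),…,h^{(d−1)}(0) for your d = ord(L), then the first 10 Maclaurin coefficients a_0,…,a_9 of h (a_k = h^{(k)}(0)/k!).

f: a_k = 4, 4, 8, 12, 20, 32, 52, 84, 136, 220, …
g: a_k = -2, -3, 9/4, -27/8, 405/64, -1701/128, 15309/512, -72171/1024, 2814669/16384, -14073345/32768, …
h₀=f·g: eliminate ⇒ L₀, order ≤ 1·1.
h=∫₀ˣh₀: take L = L₀·Dx.
L = (5 + 7·x + 9·x^2)·Dx + (-2 - 4·x + 8·x^2 + 6·x^3)·Dx^2  (order 2).
h: a_k = 0, -8, -10, -19/3, -105/8, -739/80, -4859/192, -10039/896, -131121/2048, 395485/36864, …
ICs: h(0) = 0, h′(0) = -8.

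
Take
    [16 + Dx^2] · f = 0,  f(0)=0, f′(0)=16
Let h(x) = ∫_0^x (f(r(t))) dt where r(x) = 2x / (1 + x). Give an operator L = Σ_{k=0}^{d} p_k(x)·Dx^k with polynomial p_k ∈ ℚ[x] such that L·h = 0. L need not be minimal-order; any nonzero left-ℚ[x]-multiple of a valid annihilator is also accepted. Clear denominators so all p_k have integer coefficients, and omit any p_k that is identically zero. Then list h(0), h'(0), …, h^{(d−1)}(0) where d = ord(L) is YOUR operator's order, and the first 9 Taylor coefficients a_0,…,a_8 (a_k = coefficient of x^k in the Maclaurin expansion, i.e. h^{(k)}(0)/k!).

L = 64·Dx + (2 + 6·x + 6·x^2 + 2·x^3)·Dx^2 + (1 + 4·x + 6·x^2 + 4·x^3 + x^4)·Dx^3  (order 3).
h: a_k = 0, 0, 16, -32/3, -232/3, 992/5, -6928/45, -2080/7, 379244/315, …
ICs: h(0) = 0, h′(0) = 0, h′′(0) = 32.

f: a_k = 0, 16, 0, -128/3, 0, 512/15, 0, -4096/315, 0, …
f∘r: x↦r, Dx↦Dx/r' in L_f ⇒ L₀.
h=∫h₀ ⇒ L = L₀·Dx.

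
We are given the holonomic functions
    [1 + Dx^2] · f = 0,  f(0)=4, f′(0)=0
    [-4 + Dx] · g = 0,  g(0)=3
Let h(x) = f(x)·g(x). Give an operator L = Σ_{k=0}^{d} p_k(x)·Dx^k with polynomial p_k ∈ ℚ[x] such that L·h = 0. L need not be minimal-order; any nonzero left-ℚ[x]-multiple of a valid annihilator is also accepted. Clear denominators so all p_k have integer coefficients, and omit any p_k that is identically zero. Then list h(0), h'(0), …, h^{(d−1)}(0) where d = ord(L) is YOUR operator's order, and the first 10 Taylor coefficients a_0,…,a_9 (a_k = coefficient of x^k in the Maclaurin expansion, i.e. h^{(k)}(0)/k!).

f: a_k = 4, 0, -2, 0, 1/6, 0, -1/180, 0, 1/10080, 0, …
g: a_k = 3, 12, 24, 32, 32, 128/5, 256/15, 1024/105, 512/105, 2048/945, …
h₀=f·g: eliminate ⇒ L₀, order ≤ 2·1.
L = 17 - 8·Dx + Dx^2  (order 2).
h: a_k = 12, 48, 90, 104, 161/2, 202/5, 33/4, -727/105, -31679/3360, -50999/7560, …
ICs: h(0) = 12, h′(0) = 48.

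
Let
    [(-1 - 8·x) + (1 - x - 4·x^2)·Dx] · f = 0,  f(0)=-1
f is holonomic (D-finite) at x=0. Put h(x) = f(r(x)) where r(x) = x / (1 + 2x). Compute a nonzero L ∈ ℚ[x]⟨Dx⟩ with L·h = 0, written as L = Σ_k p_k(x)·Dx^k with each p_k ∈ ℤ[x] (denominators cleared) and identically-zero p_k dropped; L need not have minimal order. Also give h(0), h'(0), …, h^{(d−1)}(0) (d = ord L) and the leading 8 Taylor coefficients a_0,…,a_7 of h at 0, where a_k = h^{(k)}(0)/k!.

f: a_k = -1, -1, -5, -9, -29, -65, -181, -441, …
L₀ from L_f via x↦r, Dx↦r'^{-1}Dx.
L = (1 + 10·x) + (-1 - 5·x - 4·x^2 + 4·x^3)·Dx  (order 1).
h: a_k = -1, -1, -3, 7, -27, 95, -339, 1207, …
ICs: h(0) = -1.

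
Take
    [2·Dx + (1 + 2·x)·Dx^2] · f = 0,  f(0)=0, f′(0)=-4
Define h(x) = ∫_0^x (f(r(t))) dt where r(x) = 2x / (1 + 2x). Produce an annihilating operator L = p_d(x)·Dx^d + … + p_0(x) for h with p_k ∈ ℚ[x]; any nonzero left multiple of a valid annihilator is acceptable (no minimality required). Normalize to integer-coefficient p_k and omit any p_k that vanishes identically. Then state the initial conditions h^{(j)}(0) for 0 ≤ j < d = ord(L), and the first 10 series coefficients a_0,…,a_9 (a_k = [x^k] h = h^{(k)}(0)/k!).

L = (8 + 24·x)·Dx^2 + (1 + 8·x + 12·x^2)·Dx^3  (order 3).
h: a_k = 0, 0, -4, 32/3, -104/3, 128, -7744/15, 6656/3, -69952/7, 419840/9, …
ICs: h(0) = 0, h′(0) = 0, h′′(0) = -8.

f: a_k = 0, -4, 4, -16/3, 8, -64/5, 64/3, -256/7, 64, -1024/9, …
Substitute x→r, Dx→(1/r')Dx; clear ⇒ L₀.
h=∫h₀ ⇒ L = L₀·Dx.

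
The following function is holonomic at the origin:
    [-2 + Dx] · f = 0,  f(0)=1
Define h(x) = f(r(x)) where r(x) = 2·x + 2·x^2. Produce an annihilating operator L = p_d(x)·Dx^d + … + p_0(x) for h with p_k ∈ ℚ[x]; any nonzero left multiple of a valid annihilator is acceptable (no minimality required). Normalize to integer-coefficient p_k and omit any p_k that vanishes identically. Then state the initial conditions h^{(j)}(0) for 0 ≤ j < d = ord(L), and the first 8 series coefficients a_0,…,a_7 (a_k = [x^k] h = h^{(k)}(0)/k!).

f: a_k = 1, 2, 2, 4/3, 2/3, 4/15, 4/45, 8/315, …
h₀=f(r): pull back L_f along r ⇒ L₀.
L = (-4 - 8·x) + Dx  (order 1).
h: a_k = 1, 4, 12, 80/3, 152/3, 416/5, 5536/45, 52096/315, …
ICs: h(0) = 1.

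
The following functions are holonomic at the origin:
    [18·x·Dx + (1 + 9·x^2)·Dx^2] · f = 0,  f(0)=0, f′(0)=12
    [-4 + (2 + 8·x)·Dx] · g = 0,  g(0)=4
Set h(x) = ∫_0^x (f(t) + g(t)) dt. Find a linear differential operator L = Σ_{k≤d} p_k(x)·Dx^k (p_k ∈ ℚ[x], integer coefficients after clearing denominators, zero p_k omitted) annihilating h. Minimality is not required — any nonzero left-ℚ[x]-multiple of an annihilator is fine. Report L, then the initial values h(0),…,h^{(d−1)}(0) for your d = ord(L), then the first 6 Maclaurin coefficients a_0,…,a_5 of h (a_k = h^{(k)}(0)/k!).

L = (-36 - 360·x + 972·x^2 + 1944·x^3)·Dx^2 + (-30 - 144·x - 18·x^2 + 3888·x^3 + 6804·x^4)·Dx^3 + (-2 + 10·x + 108·x^2 + 306·x^3 + 1134·x^4 + 1944·x^5)·Dx^4  (order 4).
h: a_k = 0, 4, 10, -8/3, -5, -8, …
ICs: h(0) = 0, h′(0) = 4, h′′(0) = 20, h′′′(0) = -16.

f: a_k = 0, 12, 0, -36, 0, 972/5, …
g: a_k = 4, 8, -8, 16, -40, 112, …
L₀ := lclm(L_f,L_g); ord L₀ ≤ 2+1.
h=∫₀ˣh₀: take L = L₀·Dx.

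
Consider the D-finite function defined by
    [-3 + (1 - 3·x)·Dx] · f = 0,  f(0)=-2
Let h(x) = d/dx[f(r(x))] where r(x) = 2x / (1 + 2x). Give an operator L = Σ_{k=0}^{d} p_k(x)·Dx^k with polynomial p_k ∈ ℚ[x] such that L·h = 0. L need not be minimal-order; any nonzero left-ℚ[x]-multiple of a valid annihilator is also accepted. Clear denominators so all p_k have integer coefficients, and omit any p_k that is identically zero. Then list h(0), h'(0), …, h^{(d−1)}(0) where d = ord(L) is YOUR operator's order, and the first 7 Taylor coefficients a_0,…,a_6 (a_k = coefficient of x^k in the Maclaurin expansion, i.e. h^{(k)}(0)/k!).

f: a_k = -2, -6, -18, -54, -162, -486, -1458, …
Change of var in L_f (x↦r) gives L₀.
h=h₀': d/dx-closure on L₀ ⇒ L.
L = 8 + (-1 + 4·x)·Dx  (order 1).
h: a_k = -12, -96, -576, -3072, -15360, -73728, -344064, …
ICs: h(0) = -12.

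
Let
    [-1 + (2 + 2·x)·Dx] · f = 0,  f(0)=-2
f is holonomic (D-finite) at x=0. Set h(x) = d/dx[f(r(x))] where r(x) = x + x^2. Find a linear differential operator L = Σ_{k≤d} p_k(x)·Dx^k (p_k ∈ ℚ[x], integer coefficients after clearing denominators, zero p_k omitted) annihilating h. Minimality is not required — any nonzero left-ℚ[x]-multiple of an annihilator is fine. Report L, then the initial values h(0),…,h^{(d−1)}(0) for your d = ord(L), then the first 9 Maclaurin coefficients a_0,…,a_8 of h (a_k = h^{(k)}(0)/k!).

L = 3 + (-2 - 6·x - 6·x^2 - 4·x^3)·Dx  (order 1).
h: a_k = -1, -3/2, 9/8, -3/16, -75/128, 171/256, -147/1024, -867/2048, 17037/32768, …
ICs: h(0) = -1.

f: a_k = -2, -1, 1/4, -1/8, 5/64, -7/128, 21/512, -33/1024, 429/16384, …
L₀ from L_f via x↦r, Dx↦r'^{-1}Dx.
Differentiate: ansatz ord ≤ ord L₀ ⇒ L.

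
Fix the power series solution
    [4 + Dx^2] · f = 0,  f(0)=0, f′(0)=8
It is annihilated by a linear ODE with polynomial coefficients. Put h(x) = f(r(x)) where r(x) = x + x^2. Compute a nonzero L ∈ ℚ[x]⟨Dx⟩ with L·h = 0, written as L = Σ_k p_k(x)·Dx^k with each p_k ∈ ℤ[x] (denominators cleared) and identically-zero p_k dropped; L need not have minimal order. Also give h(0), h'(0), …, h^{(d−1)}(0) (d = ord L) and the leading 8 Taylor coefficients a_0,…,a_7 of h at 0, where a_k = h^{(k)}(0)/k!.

f: a_k = 0, 8, 0, -16/3, 0, 16/15, 0, -32/315, …
h₀=f(r): pull back L_f along r ⇒ L₀.
L = (4 + 24·x + 48·x^2 + 32·x^3) - 2·Dx + (1 + 2·x)·Dx^2  (order 2).
h: a_k = 0, 8, 8, -16/3, -16, -224/15, 0, 3328/315, …
ICs: h(0) = 0, h′(0) = 8.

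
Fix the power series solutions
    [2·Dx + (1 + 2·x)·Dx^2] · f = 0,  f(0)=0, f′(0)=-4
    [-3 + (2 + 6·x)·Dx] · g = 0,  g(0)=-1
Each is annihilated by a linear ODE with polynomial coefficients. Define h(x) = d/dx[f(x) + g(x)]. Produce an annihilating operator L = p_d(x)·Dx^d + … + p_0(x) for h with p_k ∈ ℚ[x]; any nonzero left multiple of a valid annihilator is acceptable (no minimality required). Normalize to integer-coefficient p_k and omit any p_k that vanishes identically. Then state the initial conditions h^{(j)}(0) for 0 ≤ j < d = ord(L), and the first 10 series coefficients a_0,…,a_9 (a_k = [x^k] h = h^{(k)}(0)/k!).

f: a_k = 0, -4, 4, -16/3, 8, -64/5, 64/3, -256/7, 64, -1024/9, …
g: a_k = -1, -3/2, 9/8, -27/16, 405/128, -1701/256, 15309/1024, -72171/2048, 2814669/32768, -14073345/65536, …
L₀ := lclm(L_f,L_g); ord L₀ ≤ 2+1.
h=h₀': d/dx-closure on L₀ ⇒ L.
L = (-6 + 36·x) + (5 + 84·x + 180·x^2)·Dx + (2 + 22·x + 72·x^2 + 72·x^3)·Dx^2  (order 2).
h: a_k = -11/2, 41/4, -337/16, 1429/32, -24889/256, 111463/512, -1029485/2048, 4911821/4096, -193768969/65536, 986176051/131072, …
ICs: h(0) = -11/2, h′(0) = 41/4.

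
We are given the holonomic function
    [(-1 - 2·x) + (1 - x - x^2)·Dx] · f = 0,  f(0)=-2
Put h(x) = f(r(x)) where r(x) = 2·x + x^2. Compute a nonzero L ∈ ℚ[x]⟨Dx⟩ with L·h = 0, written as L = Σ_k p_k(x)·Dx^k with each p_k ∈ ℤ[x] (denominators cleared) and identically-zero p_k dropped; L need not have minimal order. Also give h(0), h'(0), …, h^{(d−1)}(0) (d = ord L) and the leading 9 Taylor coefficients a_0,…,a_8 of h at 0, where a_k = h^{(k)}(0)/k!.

L = (2 + 10·x + 12·x^2 + 4·x^3) + (-1 + 2·x + 5·x^2 + 4·x^3 + x^4)·Dx  (order 1).
h: a_k = -2, -4, -18, -64, -236, -868, -3190, -11728, -43114, …
ICs: h(0) = -2.

f: a_k = -2, -2, -4, -6, -10, -16, -26, -42, -68, …
L₀ from L_f via x↦r, Dx↦r'^{-1}Dx.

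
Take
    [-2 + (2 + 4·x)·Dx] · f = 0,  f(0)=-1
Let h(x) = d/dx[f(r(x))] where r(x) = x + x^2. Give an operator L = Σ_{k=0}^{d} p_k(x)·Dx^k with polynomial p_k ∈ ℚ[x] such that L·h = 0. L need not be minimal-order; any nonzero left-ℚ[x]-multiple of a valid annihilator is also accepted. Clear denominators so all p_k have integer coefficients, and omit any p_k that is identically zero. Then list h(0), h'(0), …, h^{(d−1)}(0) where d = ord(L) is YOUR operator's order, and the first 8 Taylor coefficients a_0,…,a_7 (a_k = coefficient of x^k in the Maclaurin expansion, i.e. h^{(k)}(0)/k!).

f: a_k = -1, -1, 1/2, -1/2, 5/8, -7/8, 21/16, -33/16, …
f∘r: x↦r, Dx↦Dx/r' in L_f ⇒ L₀.
Derive L from L₀ (diff closure).
L = 1 + (-1 - 4·x - 6·x^2 - 4·x^3)·Dx  (order 1).
h: a_k = -1, -1, 3/2, -3/2, 5/8, 9/8, -49/16, 61/16, …
ICs: h(0) = -1.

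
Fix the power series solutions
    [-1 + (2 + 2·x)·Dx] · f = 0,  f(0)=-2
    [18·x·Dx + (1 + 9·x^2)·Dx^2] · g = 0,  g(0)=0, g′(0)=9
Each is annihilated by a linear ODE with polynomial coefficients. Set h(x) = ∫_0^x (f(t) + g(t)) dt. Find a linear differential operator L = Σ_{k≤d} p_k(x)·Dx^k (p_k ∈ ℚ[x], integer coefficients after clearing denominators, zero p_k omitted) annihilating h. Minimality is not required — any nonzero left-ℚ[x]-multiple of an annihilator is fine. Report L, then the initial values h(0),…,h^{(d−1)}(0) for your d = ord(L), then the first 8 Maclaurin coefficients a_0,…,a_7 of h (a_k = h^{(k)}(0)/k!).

f: a_k = -2, -1, 1/4, -1/8, 5/64, -7/128, 21/512, -33/1024, …
g: a_k = 0, 9, 0, -27, 0, 729/5, 0, -6561/7, …
Weyl lclm of L_f,L_g ⇒ L₀ (ord ≤ 3).
h=∫₀ˣh₀: take L = L₀·Dx.
L = (-36 - 90·x + 972·x^2 + 486·x^3)·Dx^2 + (-75 - 144·x + 1818·x^2 + 3888·x^3 + 1701·x^4)·Dx^3 + (-2 + 70·x + 108·x^2 + 684·x^3 + 1134·x^4 + 486·x^5)·Dx^4  (order 4).
h: a_k = 0, -2, 4, 1/12, -217/32, 1/64, 93277/3840, 3/512, …
ICs: h(0) = 0, h′(0) = -2, h′′(0) = 8, h′′′(0) = 1/2.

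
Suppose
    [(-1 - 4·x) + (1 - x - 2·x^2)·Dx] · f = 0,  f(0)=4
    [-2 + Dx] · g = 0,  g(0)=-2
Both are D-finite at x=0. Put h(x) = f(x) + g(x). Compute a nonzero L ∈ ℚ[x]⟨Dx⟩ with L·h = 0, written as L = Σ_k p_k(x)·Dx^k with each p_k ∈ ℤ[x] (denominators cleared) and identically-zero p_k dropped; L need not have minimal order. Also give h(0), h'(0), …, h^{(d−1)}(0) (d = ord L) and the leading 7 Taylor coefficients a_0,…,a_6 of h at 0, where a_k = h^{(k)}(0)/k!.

L = (-8 - 12·x - 72·x^2 - 32·x^3) + (2 + 20·x + 36·x^2 - 16·x^3 - 16·x^4)·Dx + (1 - 7·x + 16·x^3 + 8·x^4)·Dx^2  (order 2).
h: a_k = 2, 0, 8, 52/3, 128/3, 1252/15, 7732/45, …
ICs: h(0) = 2, h′(0) = 0.

f: a_k = 4, 4, 12, 20, 44, 84, 172, …
g: a_k = -2, -4, -4, -8/3, -4/3, -8/15, -8/45, …
Sum ⇒ L₀ = lclm(L_f,L_g) in ℚ(x)⟨Dx⟩.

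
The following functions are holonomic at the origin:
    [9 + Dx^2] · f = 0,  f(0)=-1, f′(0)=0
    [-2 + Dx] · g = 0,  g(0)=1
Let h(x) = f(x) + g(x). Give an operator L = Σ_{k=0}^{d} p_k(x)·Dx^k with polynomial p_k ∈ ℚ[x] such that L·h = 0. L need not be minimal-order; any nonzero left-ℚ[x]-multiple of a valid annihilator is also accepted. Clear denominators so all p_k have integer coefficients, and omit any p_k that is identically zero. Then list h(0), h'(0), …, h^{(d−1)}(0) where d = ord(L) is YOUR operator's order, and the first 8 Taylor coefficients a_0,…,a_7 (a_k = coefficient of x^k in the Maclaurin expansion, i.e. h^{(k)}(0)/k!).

L = -18 + 9·Dx - 2·Dx^2 + Dx^3  (order 3).
h: a_k = 0, 2, 13/2, 4/3, -65/24, 4/15, 793/720, 8/315, …
ICs: h(0) = 0, h′(0) = 2, h′′(0) = 13.

f: a_k = -1, 0, 9/2, 0, -27/8, 0, 81/80, 0, …
g: a_k = 1, 2, 2, 4/3, 2/3, 4/15, 4/45, 8/315, …
h₀=f+g: left-lcm gives L₀, ord ≤ 3.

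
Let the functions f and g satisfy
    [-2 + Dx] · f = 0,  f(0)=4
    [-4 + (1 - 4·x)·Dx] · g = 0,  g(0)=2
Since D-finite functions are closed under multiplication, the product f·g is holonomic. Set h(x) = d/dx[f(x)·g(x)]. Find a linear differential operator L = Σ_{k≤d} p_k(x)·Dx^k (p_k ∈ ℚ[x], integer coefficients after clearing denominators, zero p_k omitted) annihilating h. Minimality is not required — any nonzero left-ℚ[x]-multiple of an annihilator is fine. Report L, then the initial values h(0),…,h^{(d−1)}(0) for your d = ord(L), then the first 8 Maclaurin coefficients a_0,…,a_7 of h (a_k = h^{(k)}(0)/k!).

L = (26 - 48·x + 32·x^2) + (-3 + 16·x - 16·x^2)·Dx  (order 1).
h: a_k = 48, 416, 2528, 13504, 202592/3, 4862272/15, 22690624/15, 2178300032/315, …
ICs: h(0) = 48.

f: a_k = 4, 8, 8, 16/3, 8/3, 16/15, 16/45, 32/315, …
g: a_k = 2, 8, 32, 128, 512, 2048, 8192, 32768, …
f·g: L₀ = L_f ⊗_s L_g, ord ≤ 1·1.
Differentiate: ansatz ord ≤ ord L₀ ⇒ L.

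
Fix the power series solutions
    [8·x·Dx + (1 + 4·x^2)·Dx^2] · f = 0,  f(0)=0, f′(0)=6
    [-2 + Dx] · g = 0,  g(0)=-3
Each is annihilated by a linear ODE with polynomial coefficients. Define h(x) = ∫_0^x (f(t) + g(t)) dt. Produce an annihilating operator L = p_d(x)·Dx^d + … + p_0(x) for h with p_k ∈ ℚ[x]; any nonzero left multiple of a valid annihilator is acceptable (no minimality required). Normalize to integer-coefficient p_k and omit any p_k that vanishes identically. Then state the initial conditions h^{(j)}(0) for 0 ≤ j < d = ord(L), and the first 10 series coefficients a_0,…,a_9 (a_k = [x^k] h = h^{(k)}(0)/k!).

f: a_k = 0, 6, 0, -8, 0, 96/5, 0, -384/7, 0, 512/3, …
g: a_k = -3, -6, -6, -4, -2, -4/5, -4/15, -8/105, -2/105, -4/945, …
h₀=f+g: left-lcm gives L₀, ord ≤ 3.
h=∫₀ˣh₀: take L = L₀·Dx.
L = (8 - 32·x - 32·x^2)·Dx^2 + (-6 + 12·x + 8·x^2 - 16·x^3)·Dx^3 + (1 + 2·x + 4·x^2 + 8·x^3)·Dx^4  (order 4).
h: a_k = 0, -3, 0, -2, -3, -2/5, 46/15, -4/105, -103/15, -2/945, …
ICs: h(0) = 0, h′(0) = -3, h′′(0) = 0, h′′′(0) = -12.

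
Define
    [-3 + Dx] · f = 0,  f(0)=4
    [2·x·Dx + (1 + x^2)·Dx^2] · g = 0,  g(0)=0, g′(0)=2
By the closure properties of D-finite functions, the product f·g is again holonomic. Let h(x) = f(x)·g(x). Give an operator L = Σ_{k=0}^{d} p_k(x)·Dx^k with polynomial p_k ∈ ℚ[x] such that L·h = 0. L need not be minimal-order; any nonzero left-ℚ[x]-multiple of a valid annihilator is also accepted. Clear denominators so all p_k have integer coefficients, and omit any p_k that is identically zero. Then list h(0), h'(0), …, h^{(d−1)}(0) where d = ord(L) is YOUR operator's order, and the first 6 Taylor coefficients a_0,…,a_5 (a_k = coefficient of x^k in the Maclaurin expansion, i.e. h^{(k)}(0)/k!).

L = (9 - 6·x + 9·x^2) + (-6 + 2·x - 6·x^2)·Dx + (1 + x^2)·Dx^2  (order 2).
h: a_k = 0, 8, 24, 100/3, 28, 83/5, …
ICs: h(0) = 0, h′(0) = 8.

f: a_k = 4, 12, 18, 18, 27/2, 81/10, …
g: a_k = 0, 2, 0, -2/3, 0, 2/5, …
Sym-product of L_f,L_g gives L₀ (≤ ord 2).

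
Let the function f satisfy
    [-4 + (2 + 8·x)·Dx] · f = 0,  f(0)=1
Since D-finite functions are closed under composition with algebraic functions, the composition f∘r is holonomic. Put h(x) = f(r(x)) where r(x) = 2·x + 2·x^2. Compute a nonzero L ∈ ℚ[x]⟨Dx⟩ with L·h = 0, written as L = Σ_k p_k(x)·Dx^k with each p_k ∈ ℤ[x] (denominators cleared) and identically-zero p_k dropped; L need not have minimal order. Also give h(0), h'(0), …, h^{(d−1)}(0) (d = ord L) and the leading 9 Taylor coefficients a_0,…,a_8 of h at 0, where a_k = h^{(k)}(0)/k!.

L = (-4 - 8·x) + (1 + 8·x + 8·x^2)·Dx  (order 1).
h: a_k = 1, 4, -4, 16, -72, 352, -1824, 9856, -54944, …
ICs: h(0) = 1.

f: a_k = 1, 2, -2, 4, -10, 28, -84, 264, -858, …
Change of var in L_f (x↦r) gives L₀.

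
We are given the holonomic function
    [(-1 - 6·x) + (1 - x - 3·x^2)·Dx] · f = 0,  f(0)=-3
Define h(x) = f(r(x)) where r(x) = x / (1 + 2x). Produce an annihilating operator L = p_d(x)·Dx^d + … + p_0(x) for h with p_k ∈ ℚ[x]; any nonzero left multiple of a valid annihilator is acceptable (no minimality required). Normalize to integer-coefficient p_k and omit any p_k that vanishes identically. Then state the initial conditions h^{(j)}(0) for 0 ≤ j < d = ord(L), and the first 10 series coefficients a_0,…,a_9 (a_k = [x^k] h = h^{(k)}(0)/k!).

L = (1 + 8·x) + (-1 - 5·x - 5·x^2 + 2·x^3)·Dx  (order 1).
h: a_k = -3, -3, -6, 15, -51, 168, -555, 1833, -6054, 19995, …
ICs: h(0) = -3.

f: a_k = -3, -3, -12, -21, -57, -120, -291, -651, -1524, -3477, …
f∘r: x↦r, Dx↦Dx/r' in L_f ⇒ L₀.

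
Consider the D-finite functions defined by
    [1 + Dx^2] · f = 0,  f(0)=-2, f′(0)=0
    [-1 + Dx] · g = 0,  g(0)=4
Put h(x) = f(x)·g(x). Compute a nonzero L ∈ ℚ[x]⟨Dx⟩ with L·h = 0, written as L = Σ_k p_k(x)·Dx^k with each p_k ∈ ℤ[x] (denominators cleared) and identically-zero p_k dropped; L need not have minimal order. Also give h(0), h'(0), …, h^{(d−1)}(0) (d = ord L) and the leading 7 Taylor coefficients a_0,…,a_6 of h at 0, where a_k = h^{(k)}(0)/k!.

f: a_k = -2, 0, 1, 0, -1/12, 0, 1/360, …
g: a_k = 4, 4, 2, 2/3, 1/6, 1/30, 1/180, …
Product ⇒ symmetric product L₀, ord ≤ 2.
L = 2 - 2·Dx + Dx^2  (order 2).
h: a_k = -8, -8, 0, 8/3, 4/3, 4/15, 0, …
ICs: h(0) = -8, h′(0) = -8.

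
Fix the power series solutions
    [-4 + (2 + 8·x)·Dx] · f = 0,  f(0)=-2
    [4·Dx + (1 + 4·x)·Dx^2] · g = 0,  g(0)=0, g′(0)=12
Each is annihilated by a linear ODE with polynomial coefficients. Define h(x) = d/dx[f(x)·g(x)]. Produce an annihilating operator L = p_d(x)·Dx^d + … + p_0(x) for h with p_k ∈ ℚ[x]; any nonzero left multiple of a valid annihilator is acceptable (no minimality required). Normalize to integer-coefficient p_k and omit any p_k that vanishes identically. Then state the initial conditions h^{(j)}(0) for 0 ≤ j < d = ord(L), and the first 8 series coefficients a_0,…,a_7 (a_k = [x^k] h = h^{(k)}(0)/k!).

L = 4 + (8 + 32·x)·Dx + (1 + 8·x + 16·x^2)·Dx^2  (order 2).
h: a_k = -24, 0, 48, -256, 1136, -23808/5, 97376/5, -2753536/35, …
ICs: h(0) = -24, h′(0) = 0.

f: a_k = -2, -4, 4, -8, 20, -56, 168, -528, …
g: a_k = 0, 12, -24, 64, -192, 3072/5, -2048, 49152/7, …
Sym-product of L_f,L_g gives L₀ (≤ ord 2).
Derive L from L₀ (diff closure).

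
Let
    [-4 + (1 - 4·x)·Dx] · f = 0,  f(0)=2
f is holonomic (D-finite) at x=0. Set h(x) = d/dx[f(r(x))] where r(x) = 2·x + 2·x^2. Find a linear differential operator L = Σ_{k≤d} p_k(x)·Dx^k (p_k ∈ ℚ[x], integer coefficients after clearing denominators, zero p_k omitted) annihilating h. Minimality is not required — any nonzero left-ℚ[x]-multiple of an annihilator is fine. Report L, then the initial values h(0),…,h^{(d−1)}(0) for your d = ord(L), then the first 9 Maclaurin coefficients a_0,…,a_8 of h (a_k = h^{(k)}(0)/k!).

L = (18 + 48·x + 48·x^2) + (-1 + 6·x + 24·x^2 + 16·x^3)·Dx  (order 1).
h: a_k = 16, 288, 3840, 45568, 506880, 5412864, 56197120, 571539456, 5721882624, …
ICs: h(0) = 16.

f: a_k = 2, 8, 32, 128, 512, 2048, 8192, 32768, 131072, …
Substitute x→r, Dx→(1/r')Dx; clear ⇒ L₀.
Derive L from L₀ (diff closure).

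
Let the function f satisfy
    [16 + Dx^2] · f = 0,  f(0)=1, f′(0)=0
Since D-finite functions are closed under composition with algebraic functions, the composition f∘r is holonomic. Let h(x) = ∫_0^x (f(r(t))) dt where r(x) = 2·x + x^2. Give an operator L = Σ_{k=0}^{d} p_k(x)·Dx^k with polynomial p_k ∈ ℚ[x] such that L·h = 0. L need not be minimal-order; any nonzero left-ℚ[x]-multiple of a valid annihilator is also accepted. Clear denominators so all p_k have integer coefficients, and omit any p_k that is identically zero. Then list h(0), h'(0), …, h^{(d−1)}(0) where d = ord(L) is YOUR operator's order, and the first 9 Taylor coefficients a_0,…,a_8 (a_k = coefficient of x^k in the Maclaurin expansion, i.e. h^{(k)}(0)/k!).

f: a_k = 1, 0, -8, 0, 32/3, 0, -256/45, 0, 512/315, …
f∘r: x↦r, Dx↦Dx/r' in L_f ⇒ L₀.
h=∫h₀ ⇒ L = L₀·Dx.
L = (64 + 192·x + 192·x^2 + 64·x^3)·Dx - Dx^2 + (1 + x)·Dx^3  (order 3).
h: a_k = 0, 1, 0, -32/3, -8, 488/15, 512/9, -4864/315, -1888/15, …
ICs: h(0) = 0, h′(0) = 1, h′′(0) = 0.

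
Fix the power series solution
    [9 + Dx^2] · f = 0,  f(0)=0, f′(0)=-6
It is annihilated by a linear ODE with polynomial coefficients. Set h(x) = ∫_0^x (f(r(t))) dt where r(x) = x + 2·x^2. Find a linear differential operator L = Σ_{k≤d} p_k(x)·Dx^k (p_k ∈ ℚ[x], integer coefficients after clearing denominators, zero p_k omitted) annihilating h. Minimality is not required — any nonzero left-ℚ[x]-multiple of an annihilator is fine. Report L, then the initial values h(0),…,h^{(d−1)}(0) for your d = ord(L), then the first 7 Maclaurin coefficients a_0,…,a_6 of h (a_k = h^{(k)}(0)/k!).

L = (9 + 108·x + 432·x^2 + 576·x^3)·Dx - 4·Dx^2 + (1 + 4·x)·Dx^3  (order 3).
h: a_k = 0, 0, -3, -4, 9/4, 54/5, 693/40, …
ICs: h(0) = 0, h′(0) = 0, h′′(0) = -6.

f: a_k = 0, -6, 0, 9, 0, -81/20, 0, …
Change of var in L_f (x↦r) gives L₀.
h=∫h₀ ⇒ L = L₀·Dx.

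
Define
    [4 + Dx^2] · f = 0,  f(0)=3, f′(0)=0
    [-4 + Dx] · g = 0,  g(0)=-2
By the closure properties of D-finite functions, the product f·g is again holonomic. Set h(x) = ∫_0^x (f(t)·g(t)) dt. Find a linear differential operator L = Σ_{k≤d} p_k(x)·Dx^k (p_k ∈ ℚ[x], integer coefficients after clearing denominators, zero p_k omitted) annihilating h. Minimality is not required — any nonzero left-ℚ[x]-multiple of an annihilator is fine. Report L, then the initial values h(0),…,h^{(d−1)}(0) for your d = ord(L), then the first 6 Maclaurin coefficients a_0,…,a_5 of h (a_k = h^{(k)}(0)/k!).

L = 20·Dx - 8·Dx^2 + Dx^3  (order 3).
h: a_k = 0, -6, -12, -12, -4, 28/5, …
ICs: h(0) = 0, h′(0) = -6, h′′(0) = -24.

f: a_k = 3, 0, -6, 0, 2, 0, …
g: a_k = -2, -8, -16, -64/3, -64/3, -256/15, …
f·g: L₀ = L_f ⊗_s L_g, ord ≤ 2·1.
h=∫₀ˣh₀: take L = L₀·Dx.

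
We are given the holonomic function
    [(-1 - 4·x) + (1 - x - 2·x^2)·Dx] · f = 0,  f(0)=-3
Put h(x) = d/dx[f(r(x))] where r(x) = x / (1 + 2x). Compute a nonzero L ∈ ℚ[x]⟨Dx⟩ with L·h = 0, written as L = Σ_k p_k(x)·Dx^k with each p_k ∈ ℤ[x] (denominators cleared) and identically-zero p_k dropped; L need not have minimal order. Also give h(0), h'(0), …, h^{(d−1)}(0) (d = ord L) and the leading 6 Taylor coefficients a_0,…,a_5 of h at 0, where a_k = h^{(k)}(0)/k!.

f: a_k = -3, -3, -9, -15, -33, -63, …
h₀=f(r): pull back L_f along r ⇒ L₀.
h=h₀': d/dx-closure on L₀ ⇒ L.
L = 2 + (-1 - 11·x - 36·x^2 - 36·x^3)·Dx  (order 1).
h: a_k = -3, -6, 27, -108, 405, -1458, …
ICs: h(0) = -3.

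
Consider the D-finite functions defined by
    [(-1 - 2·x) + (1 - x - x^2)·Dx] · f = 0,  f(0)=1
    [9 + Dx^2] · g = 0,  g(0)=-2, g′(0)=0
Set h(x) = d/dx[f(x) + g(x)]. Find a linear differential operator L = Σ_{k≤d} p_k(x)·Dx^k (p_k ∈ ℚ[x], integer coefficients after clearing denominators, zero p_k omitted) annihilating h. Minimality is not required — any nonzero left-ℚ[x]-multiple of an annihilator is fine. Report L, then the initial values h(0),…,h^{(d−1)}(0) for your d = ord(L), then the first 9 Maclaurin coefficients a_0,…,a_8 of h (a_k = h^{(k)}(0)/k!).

f: a_k = 1, 1, 2, 3, 5, 8, 13, 21, 34, …
g: a_k = -2, 0, 9, 0, -27/4, 0, 81/40, 0, -729/2240, …
Sum ⇒ L₀ = lclm(L_f,L_g) in ℚ(x)⟨Dx⟩.
h=h₀': d/dx-closure on L₀ ⇒ L.
L = (468 + 1026·x + 1170·x^2 + 450·x^3 + 630·x^4 + 486·x^5 + 162·x^6) + (-81 - 63·x + 252·x^2 + 45·x^3 - 90·x^4 + 153·x^5 + 189·x^6 + 54·x^7)·Dx + (52 + 114·x + 130·x^2 + 50·x^3 + 70·x^4 + 54·x^5 + 18·x^6)·Dx^2 + (-9 - 7·x + 28·x^2 + 5·x^3 - 10·x^4 + 17·x^5 + 21·x^6 + 6·x^7)·Dx^3  (order 3).
h: a_k = 1, 22, 9, -7, 40, 1803/20, 147, 75431/280, 495, …
ICs: h(0) = 1, h′(0) = 22, h′′(0) = 18.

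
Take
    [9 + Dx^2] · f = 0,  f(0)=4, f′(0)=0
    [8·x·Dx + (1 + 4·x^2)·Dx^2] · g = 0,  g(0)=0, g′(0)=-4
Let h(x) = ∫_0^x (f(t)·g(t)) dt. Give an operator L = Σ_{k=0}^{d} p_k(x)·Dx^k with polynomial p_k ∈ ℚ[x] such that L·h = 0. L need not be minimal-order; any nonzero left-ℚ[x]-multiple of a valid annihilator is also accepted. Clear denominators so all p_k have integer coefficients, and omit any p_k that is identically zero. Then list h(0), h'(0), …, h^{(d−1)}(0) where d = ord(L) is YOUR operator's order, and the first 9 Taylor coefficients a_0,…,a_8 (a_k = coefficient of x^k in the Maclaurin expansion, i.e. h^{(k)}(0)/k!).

L = (2925 + 31536·x^2 + 95904·x^4 + 186624·x^6 + 186624·x^8)·Dx + (2448·x + 20160·x^3 + 62208·x^5 + 82944·x^7)·Dx^2 + (442 + 5088·x^2 + 19008·x^4 + 41472·x^6 + 41472·x^8)·Dx^3 + (272·x + 2240·x^3 + 6912·x^5 + 9216·x^7)·Dx^4 + (13 + 176·x^2 + 928·x^4 + 2304·x^6 + 2304·x^8)·Dx^5  (order 5).
h: a_k = 0, 0, -8, 0, 70/3, 0, -503/15, 0, 16271/280, …
ICs: h(0) = 0, h′(0) = 0, h′′(0) = -16, h′′′(0) = 0, h′′′′(0) = 560.

f: a_k = 4, 0, -18, 0, 27/2, 0, -81/20, 0, 729/1120, …
g: a_k = 0, -4, 0, 16/3, 0, -64/5, 0, 256/7, 0, …
f·g: L₀ = L_f ⊗_s L_g, ord ≤ 2·2.
Integrate: L := L₀·Dx.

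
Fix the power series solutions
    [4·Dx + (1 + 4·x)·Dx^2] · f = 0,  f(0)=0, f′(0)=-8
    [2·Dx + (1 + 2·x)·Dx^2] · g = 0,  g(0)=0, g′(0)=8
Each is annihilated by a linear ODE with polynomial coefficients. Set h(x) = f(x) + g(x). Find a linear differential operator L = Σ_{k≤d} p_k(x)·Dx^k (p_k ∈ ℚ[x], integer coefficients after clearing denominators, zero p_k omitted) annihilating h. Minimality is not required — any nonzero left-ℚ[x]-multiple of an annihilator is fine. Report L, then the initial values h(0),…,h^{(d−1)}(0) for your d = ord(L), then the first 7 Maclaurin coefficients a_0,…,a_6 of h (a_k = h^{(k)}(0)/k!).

f: a_k = 0, -8, 16, -128/3, 128, -2048/5, 4096/3, …
g: a_k = 0, 8, -8, 32/3, -16, 128/5, -128/3, …
f+g: L₀ = lclm(L_f,L_g), ord ≤ 2+2.
L = 16·Dx + (12 + 32·x)·Dx^2 + (1 + 6·x + 8·x^2)·Dx^3  (order 3).
h: a_k = 0, 0, 8, -32, 112, -384, 3968/3, …
ICs: h(0) = 0, h′(0) = 0, h′′(0) = 16.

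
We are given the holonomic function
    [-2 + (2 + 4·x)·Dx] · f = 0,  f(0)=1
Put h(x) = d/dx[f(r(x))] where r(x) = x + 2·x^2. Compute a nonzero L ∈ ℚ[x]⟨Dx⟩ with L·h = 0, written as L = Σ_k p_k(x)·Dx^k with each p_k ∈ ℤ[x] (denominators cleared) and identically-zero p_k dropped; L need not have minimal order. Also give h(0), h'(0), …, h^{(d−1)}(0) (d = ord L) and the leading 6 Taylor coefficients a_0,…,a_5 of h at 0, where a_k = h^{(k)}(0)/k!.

f: a_k = 1, 1, -1/2, 1/2, -5/8, 7/8, …
L₀ from L_f via x↦r, Dx↦r'^{-1}Dx.
h₀' ⇒ L via d/dx closure of L₀.
L = 3 + (-1 - 6·x - 12·x^2 - 16·x^3)·Dx  (order 1).
h: a_k = 1, 3, -9/2, 3/2, 75/8, -171/8, …
ICs: h(0) = 1.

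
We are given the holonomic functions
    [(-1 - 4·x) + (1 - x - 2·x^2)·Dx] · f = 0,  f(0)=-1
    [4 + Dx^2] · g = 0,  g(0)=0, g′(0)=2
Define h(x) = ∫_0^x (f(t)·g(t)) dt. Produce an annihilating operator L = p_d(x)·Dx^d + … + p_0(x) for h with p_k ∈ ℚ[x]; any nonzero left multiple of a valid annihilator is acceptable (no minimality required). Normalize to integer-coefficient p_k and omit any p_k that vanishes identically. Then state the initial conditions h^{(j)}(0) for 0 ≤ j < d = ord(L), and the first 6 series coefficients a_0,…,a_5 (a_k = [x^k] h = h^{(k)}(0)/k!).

L = (4·x + 8·x^2)·Dx + (2 + 8·x)·Dx^2 + (-1 + x + 2·x^2)·Dx^3  (order 3).
h: a_k = 0, 0, -1, -2/3, -7/6, -26/15, …
ICs: h(0) = 0, h′(0) = 0, h′′(0) = -2.

f: a_k = -1, -1, -3, -5, -11, -21, …
g: a_k = 0, 2, 0, -4/3, 0, 4/15, …
f·g: L₀ = L_f ⊗_s L_g, ord ≤ 1·2.
Integrate: L := L₀·Dx.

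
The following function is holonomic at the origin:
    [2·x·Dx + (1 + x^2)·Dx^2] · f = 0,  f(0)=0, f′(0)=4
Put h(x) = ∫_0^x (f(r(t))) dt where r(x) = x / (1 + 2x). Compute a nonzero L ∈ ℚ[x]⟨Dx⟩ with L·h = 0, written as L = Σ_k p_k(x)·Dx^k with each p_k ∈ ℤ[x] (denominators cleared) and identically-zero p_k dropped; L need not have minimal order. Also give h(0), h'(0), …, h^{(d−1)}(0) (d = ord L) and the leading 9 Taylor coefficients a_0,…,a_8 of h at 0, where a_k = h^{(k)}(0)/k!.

L = (4 + 10·x)·Dx^2 + (1 + 4·x + 5·x^2)·Dx^3  (order 3).
h: a_k = 0, 0, 2, -8/3, 11/3, -24/5, 82/15, -88/21, -29/14, …
ICs: h(0) = 0, h′(0) = 0, h′′(0) = 4.

f: a_k = 0, 4, 0, -4/3, 0, 4/5, 0, -4/7, 0, …
L₀ from L_f via x↦r, Dx↦r'^{-1}Dx.
Integrate: L := L₀·Dx.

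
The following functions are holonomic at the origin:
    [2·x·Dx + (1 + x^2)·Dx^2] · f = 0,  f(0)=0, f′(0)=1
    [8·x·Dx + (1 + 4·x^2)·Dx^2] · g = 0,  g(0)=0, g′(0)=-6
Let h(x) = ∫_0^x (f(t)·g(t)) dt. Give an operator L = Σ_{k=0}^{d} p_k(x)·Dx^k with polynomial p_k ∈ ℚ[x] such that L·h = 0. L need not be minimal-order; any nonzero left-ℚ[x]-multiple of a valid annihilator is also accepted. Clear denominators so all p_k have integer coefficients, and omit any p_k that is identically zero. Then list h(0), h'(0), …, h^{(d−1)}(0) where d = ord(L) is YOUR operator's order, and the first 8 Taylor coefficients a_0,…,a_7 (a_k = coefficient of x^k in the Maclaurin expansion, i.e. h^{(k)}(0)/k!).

f: a_k = 0, 1, 0, -1/3, 0, 1/5, 0, -1/7, …
g: a_k = 0, -6, 0, 8, 0, -96/5, 0, 384/7, …
h₀=f·g: eliminate ⇒ L₀, order ≤ 2·2.
∫: right-multiply L₀ by Dx.
L = (-96·x - 800·x^3 - 1024·x^5 + 640·x^7 + 1536·x^9)·Dx^2 + (-20 - 412·x^2 - 1440·x^4 - 896·x^6 + 2240·x^8 + 2304·x^10)·Dx^3 + (-40·x - 280·x^3 - 480·x^5 + 272·x^7 + 1280·x^9 + 768·x^11)·Dx^4 + (-1 - 10·x^2 - 29·x^4 + 116·x^8 + 160·x^10 + 64·x^12)·Dx^5  (order 5).
h: a_k = 0, 0, 0, -2, 0, 2, 0, -346/105, …
ICs: h(0) = 0, h′(0) = 0, h′′(0) = 0, h′′′(0) = -12, h′′′′(0) = 0.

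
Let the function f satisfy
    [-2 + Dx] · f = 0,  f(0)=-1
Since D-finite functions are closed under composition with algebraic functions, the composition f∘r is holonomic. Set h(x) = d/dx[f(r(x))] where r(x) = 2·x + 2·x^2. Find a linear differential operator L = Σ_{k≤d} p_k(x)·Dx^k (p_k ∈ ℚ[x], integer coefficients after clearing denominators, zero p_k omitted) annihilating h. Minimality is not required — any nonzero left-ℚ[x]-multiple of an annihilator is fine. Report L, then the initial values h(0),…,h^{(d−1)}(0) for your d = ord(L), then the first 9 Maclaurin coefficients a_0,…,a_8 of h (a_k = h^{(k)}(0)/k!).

L = (6 + 16·x + 16·x^2) + (-1 - 2·x)·Dx  (order 1).
h: a_k = -4, -24, -80, -608/3, -416, -11072/15, -52096/45, -11520/7, -675968/315, …
ICs: h(0) = -4.

f: a_k = -1, -2, -2, -4/3, -2/3, -4/15, -4/45, -8/315, -2/315, …
h₀=f(r): pull back L_f along r ⇒ L₀.
h₀' ⇒ L via d/dx closure of L₀.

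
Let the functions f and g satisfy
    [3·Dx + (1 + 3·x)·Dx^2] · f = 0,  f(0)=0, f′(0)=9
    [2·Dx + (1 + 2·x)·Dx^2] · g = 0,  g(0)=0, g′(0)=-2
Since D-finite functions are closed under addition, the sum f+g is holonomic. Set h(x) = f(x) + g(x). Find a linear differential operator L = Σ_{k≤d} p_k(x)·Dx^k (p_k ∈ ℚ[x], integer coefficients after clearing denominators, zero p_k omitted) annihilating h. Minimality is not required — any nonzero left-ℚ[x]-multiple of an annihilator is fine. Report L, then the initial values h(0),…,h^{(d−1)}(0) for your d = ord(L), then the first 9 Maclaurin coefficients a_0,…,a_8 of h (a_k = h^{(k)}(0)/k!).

f: a_k = 0, 9, -27/2, 27, -243/4, 729/5, -729/2, 6561/7, -19683/8, …
g: a_k = 0, -2, 2, -8/3, 4, -32/5, 32/3, -128/7, 32, …
Sum ⇒ L₀ = lclm(L_f,L_g) in ℚ(x)⟨Dx⟩.
L = 12·Dx + (10 + 24·x)·Dx^2 + (1 + 5·x + 6·x^2)·Dx^3  (order 3).
h: a_k = 0, 7, -23/2, 73/3, -227/4, 697/5, -2123/6, 919, -19427/8, …
ICs: h(0) = 0, h′(0) = 7, h′′(0) = -23.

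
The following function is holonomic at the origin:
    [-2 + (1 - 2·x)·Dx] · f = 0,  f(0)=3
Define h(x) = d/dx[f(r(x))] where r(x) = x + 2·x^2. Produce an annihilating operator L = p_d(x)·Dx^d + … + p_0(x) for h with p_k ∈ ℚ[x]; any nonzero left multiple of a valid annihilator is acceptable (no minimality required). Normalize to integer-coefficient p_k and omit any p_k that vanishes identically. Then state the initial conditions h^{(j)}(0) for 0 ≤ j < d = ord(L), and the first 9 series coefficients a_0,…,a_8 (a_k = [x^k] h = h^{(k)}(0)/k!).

f: a_k = 3, 6, 12, 24, 48, 96, 192, 384, 768, …
Change of var in L_f (x↦r) gives L₀.
Derive L from L₀ (diff closure).
L = (8 + 24·x + 48·x^2) + (-1 - 2·x + 12·x^2 + 16·x^3)·Dx  (order 1).
h: a_k = 6, 48, 216, 960, 3840, 14976, 56448, 208896, 760320, …
ICs: h(0) = 6.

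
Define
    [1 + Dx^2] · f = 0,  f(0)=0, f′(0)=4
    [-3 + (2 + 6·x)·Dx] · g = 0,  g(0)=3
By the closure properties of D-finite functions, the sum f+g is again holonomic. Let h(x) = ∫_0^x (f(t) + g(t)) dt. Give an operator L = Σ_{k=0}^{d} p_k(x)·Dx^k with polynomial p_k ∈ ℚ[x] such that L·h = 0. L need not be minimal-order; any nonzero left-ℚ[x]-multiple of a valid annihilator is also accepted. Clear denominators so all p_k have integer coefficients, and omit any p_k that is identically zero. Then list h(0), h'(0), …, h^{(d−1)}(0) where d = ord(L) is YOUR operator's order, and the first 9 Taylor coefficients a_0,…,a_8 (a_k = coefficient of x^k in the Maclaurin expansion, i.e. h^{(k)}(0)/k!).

f: a_k = 0, 4, 0, -2/3, 0, 1/30, 0, -1/1260, 0, …
g: a_k = 3, 9/2, -27/8, 81/16, -1215/128, 5103/256, -45927/1024, 216513/2048, -8444007/32768, …
Weyl lclm of L_f,L_g ⇒ L₀ (ord ≤ 3).
h=∫₀ˣh₀: take L = L₀·Dx.
L = (-93 - 72·x - 108·x^2)·Dx + (-10 + 18·x + 216·x^2 + 216·x^3)·Dx^2 + (-93 - 72·x - 108·x^2)·Dx^3 + (-10 + 18·x + 216·x^2 + 216·x^3)·Dx^4  (order 4).
h: a_k = 0, 3, 17/4, -9/8, 211/192, -243/128, 76673/23040, -6561/1024, 68201083/5160960, …
ICs: h(0) = 0, h′(0) = 3, h′′(0) = 17/2, h′′′(0) = -27/4.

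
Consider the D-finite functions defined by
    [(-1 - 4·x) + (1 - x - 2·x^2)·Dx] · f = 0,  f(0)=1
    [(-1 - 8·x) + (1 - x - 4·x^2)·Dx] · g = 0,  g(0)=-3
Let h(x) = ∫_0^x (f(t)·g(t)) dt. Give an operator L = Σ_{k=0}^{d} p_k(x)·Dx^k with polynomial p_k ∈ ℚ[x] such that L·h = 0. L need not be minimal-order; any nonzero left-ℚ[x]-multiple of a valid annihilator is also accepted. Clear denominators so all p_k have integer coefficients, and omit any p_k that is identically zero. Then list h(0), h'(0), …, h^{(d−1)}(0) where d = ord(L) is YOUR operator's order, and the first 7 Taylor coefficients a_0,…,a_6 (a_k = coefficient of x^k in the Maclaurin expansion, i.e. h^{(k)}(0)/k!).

f: a_k = 1, 1, 3, 5, 11, 21, 43, …
g: a_k = -3, -3, -15, -27, -87, -195, -543, …
L₀ := L_f ⊗_s L_g (sym. prod.), ord ≤ 1.
h=∫₀ˣh₀: take L = L₀·Dx.
L = (-2 - 10·x + 18·x^2 + 32·x^3)·Dx + (1 - 2·x - 5·x^2 + 6·x^3 + 8·x^4)·Dx^2  (order 2).
h: a_k = 0, -3, -3, -9, -33/2, -207/5, -89, …
ICs: h(0) = 0, h′(0) = -3.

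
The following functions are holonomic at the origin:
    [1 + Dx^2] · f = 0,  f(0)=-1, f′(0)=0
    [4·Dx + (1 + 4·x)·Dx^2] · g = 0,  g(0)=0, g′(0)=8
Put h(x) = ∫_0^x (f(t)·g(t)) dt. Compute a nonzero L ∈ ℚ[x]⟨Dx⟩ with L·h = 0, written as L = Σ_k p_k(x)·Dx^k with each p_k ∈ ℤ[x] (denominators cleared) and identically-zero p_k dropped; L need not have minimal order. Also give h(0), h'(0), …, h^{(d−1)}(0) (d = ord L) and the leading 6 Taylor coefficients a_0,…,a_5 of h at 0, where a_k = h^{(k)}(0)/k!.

f: a_k = -1, 0, 1/2, 0, -1/24, 0, …
g: a_k = 0, 8, -16, 128/3, -128, 2048/5, …
L₀ := L_f ⊗_s L_g (sym. prod.), ord ≤ 4.
h=∫₀ˣh₀: take L = L₀·Dx.
L = (-147 - 144·x - 224·x^2 + 256·x^3 + 256·x^4)·Dx + (-56 - 160·x + 384·x^2 + 512·x^3)·Dx^2 + (-150 - 160·x - 192·x^2 + 512·x^3 + 512·x^4)·Dx^3 + (-56 - 160·x + 384·x^2 + 512·x^3)·Dx^4 + (-3 - 16·x + 32·x^2 + 256·x^3 + 256·x^4)·Dx^5  (order 5).
h: a_k = 0, 0, -4, 16/3, -29/3, 24, …
ICs: h(0) = 0, h′(0) = 0, h′′(0) = -8, h′′′(0) = 32, h′′′′(0) = -232.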